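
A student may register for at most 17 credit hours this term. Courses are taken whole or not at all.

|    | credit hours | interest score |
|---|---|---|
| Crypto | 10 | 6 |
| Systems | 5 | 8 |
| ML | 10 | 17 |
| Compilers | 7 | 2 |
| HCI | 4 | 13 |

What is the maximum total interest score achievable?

30

This is a 0-1 knapsack instance.
Allowing fractional choices, the relaxed optimum would be about 34.8, but courses are indivisible.
Systems + ML: credit hours 5 + 10 = 15 ≤ 17, interest score 8 + 17 = 25.
ML + HCI: credit hours 10 + 4 = 14 ≤ 17, interest score 17 + 13 = 30.
Best is ML and HCI with total interest score 30.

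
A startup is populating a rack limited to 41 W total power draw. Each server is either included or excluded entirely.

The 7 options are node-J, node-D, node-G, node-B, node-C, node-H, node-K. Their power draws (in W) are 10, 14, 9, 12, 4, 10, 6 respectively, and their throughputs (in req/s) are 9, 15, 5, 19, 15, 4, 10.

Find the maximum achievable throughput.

59

Allowing fractional choices, the relaxed optimum would be about 63.5, but servers are indivisible.
node-J + node-G + node-B + node-C + node-K: power draw 10 + 9 + 12 + 4 + 6 = 41 ≤ 41, throughput 9 + 5 + 19 + 15 + 10 = 58.
node-J + node-D + node-B + node-C: power draw 10 + 14 + 12 + 4 = 40 ≤ 41, throughput 9 + 15 + 19 + 15 = 58.
node-D + node-B + node-C + node-K: power draw 14 + 12 + 4 + 6 = 36 ≤ 41, throughput 15 + 19 + 15 + 10 = 59.
Best is node-D, node-B, node-C, and node-K with total throughput 59.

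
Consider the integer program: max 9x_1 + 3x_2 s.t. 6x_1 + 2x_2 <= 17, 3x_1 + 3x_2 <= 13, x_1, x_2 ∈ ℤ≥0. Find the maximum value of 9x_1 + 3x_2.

24

(x_1,x_2)=(2,2) is feasible, giving 24.
(x_1,x_2)=(2,1) is feasible, giving 21.
(x_1,x_2)=(2,0) is feasible, giving 18.
The best lattice point is (2,2), giving 24.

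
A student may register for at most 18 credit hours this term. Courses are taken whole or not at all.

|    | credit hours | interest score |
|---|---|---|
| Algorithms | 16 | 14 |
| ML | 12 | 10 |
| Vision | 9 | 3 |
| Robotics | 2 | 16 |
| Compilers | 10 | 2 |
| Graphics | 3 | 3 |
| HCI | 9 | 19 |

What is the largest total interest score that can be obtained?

38

Treat it as a binary knapsack problem.
Allowing fractional choices, the relaxed optimum would be about 41.5, but courses are indivisible.
Algorithms + Robotics: credit hours 16 + 2 = 18 ≤ 18, interest score 14 + 16 = 30.
Robotics + HCI: credit hours 2 + 9 = 11 ≤ 18, interest score 16 + 19 = 35.
Robotics + Graphics + HCI: credit hours 2 + 3 + 9 = 14 ≤ 18, interest score 16 + 3 + 19 = 38.
Best is Robotics, Graphics, and HCI with total interest score 38.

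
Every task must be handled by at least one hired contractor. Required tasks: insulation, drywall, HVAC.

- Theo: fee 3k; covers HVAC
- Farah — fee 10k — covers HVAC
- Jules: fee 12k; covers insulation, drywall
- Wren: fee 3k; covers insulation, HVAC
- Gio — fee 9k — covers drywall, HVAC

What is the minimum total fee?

12

Choose Wren and Gio: together they cover insulation, drywall, HVAC — every task.
Total fee: 3 + 9 = 12.
No cover costs less than 12.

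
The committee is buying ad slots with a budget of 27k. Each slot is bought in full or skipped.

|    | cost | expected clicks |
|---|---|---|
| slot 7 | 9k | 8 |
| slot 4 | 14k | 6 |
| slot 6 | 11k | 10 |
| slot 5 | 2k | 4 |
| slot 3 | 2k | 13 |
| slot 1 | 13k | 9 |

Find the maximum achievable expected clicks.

35

slot 6 + slot 3 + slot 1: cost 11 + 2 + 13 = 26 ≤ 27, expected clicks 10 + 13 + 9 = 32.
slot 7 + slot 5 + slot 3 + slot 1: cost 9 + 2 + 2 + 13 = 26 ≤ 27, expected clicks 8 + 4 + 13 + 9 = 34.
slot 7 + slot 6 + slot 5 + slot 3: cost 9 + 11 + 2 + 2 = 24 ≤ 27, expected clicks 8 + 10 + 4 + 13 = 35.
Best is slot 7, slot 6, slot 5, and slot 3 with total expected clicks 35.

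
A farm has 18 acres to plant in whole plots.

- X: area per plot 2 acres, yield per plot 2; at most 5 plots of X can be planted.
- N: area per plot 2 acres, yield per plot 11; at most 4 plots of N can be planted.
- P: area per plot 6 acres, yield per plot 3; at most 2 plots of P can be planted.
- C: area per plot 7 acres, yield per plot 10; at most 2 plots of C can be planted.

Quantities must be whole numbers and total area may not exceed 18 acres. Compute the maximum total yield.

56

This is a bounded integer knapsack.
N has the best ratio (11/2); taking only N gives at most 4×11 = 44 (stopped by the supply cap of 4).
Mixing does better — 1×X, 4×N, and 1×C: area 17 ≤ 18, yield 1·2 + 4·11 + 1·10 = 56.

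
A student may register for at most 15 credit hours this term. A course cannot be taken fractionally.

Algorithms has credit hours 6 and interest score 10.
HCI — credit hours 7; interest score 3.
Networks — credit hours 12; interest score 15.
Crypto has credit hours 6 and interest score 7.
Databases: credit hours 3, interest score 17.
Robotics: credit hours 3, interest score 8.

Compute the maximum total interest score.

35

This is an integer program with binary decision variables.
Take Algorithms, Databases, and Robotics: credit hours 6 + 3 + 3 = 12 ≤ 15, interest score 10 + 17 + 8 = 35.
No other feasible combination does better.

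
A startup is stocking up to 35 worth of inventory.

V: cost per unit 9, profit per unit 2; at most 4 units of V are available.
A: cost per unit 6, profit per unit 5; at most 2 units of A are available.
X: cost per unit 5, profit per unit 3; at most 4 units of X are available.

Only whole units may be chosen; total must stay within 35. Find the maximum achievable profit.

22

This is a bounded integer knapsack.
2×A and 3×X: cost 27 ≤ 35, profit 2·5 + 3·3 = 19.
2×A and 4×X: cost 32 ≤ 35, profit 2·5 + 4·3 = 22.
Best is 22.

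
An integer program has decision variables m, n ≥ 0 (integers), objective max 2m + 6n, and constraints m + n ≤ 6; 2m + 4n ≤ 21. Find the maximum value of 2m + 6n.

30

Relaxing integrality, the LP optimum is 31.50 at (m,n) = (0, 5.25), which is not an integer point.
(m,n)=(0,5): 1·0+1·5=5≤6, 2·0+4·5=20≤21, objective 30.
(m,n)=(1,4): 1·1+1·4=5≤6, 2·1+4·4=18≤21, objective 26.
Maximum is 30 at (m,n)=(0,5).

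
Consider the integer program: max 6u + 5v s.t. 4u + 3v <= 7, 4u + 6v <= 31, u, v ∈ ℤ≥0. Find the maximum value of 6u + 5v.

Relaxing integrality, the LP optimum is 11.67 at (u,v) = (0, 2.33), which is not an integer point.
(u,v)=(1,1): 4·1+3·1=7≤7, 4·1+6·1=10≤31, objective 11.
(u,v)=(0,2): 4·0+3·2=6≤7, 4·0+6·2=12≤31, objective 10.
(u,v)=(1,0): 4·1+3·0=4≤7, 4·1+6·0=4≤31, objective 6.
No feasible integer point exceeds 11.

11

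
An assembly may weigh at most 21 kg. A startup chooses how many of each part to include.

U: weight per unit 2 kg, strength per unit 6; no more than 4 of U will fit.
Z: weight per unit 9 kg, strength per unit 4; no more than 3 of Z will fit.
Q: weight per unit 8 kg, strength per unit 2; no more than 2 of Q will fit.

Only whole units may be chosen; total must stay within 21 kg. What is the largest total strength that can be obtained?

28

4×U and 1×Q: weight 16 ≤ 21, strength 4·6 + 1·2 = 26.
4×U and 1×Z: weight 17 ≤ 21, strength 4·6 + 1·4 = 28.
Best is 28.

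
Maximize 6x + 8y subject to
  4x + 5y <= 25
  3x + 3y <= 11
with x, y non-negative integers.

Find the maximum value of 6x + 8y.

24

Relaxing integrality, the LP optimum is 29.33 at (x,y) = (0, 3.67), which is not an integer point.
(x,y)=(0,3): 4·0+5·3=15≤25, 3·0+3·3=9≤11, objective 24.
(x,y)=(1,2): 4·1+5·2=14≤25, 3·1+3·2=9≤11, objective 22.
(x,y)=(0,2): 4·0+5·2=10≤25, 3·0+3·2=6≤11, objective 16.
The best lattice point is (0,3), giving 24.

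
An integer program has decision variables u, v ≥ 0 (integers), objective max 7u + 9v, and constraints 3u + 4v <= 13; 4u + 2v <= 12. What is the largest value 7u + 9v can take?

27

(u,v)=(0,3): 3·0+4·3=12≤13, 4·0+2·3=6≤12, objective 27.
(u,v)=(1,2): 3·1+4·2=11≤13, 4·1+2·2=8≤12, objective 25.
(u,v)=(2,1): 3·2+4·1=10≤13, 4·2+2·1=10≤12, objective 23.
The best lattice point is (0,3), giving 27.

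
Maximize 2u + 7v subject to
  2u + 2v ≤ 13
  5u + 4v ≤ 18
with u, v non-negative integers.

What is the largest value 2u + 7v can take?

28

Relaxing integrality, the LP optimum is 31.50 at (u,v) = (0, 4.5), which is not an integer point.
(u,v)=(0,4): 2·0+2·4=8≤13, 5·0+4·4=16≤18, objective 28.
(u,v)=(1,3): 2·1+2·3=8≤13, 5·1+4·3=17≤18, objective 23.
(u,v)=(0,3): 2·0+2·3=6≤13, 5·0+4·3=12≤18, objective 21.
Maximum is 28 at (u,v)=(0,4).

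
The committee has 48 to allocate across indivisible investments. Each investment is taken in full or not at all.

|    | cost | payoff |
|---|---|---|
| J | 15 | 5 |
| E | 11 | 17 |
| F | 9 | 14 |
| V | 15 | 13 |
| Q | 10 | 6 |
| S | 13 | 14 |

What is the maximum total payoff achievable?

Take E, F, V, and S: cost 11 + 9 + 15 + 13 = 48 ≤ 48, payoff 17 + 14 + 13 + 14 = 58.
No other feasible combination does better.

58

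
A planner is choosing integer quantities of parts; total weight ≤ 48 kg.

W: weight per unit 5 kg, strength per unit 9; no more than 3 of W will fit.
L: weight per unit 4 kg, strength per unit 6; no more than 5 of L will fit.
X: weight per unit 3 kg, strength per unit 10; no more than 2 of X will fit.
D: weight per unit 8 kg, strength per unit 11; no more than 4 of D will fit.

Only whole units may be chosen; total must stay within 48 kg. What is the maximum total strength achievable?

X has the best ratio (10/3); taking only X gives at most 2×10 = 20 (stopped by the supply cap of 2).
Mixing does better — 2×W, 4×L, 2×X, and 2×D: weight 48 ≤ 48, strength 2·9 + 4·6 + 2·10 + 2·11 = 84.

84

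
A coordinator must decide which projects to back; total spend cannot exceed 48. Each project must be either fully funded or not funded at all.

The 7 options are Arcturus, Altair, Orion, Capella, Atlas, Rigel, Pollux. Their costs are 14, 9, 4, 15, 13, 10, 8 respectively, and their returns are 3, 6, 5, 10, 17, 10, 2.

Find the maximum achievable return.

Allowing fractional choices, the relaxed optimum would be about 46.0, but projects are indivisible.
Orion + Capella + Atlas + Rigel: cost 4 + 15 + 13 + 10 = 42 ≤ 48, return 5 + 10 + 17 + 10 = 42.
Altair + Orion + Atlas + Rigel + Pollux: cost 9 + 4 + 13 + 10 + 8 = 44 ≤ 48, return 6 + 5 + 17 + 10 + 2 = 40.
Altair + Capella + Atlas + Rigel: cost 9 + 15 + 13 + 10 = 47 ≤ 48, return 6 + 10 + 17 + 10 = 43.
Best is Altair, Capella, Atlas, and Rigel with total return 43.

43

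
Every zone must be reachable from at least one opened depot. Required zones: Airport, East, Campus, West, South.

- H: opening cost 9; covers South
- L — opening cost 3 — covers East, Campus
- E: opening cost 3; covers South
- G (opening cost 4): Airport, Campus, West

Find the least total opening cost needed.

This is a weighted set-cover instance.
Choose L, E, and G: together they cover Airport, East, Campus, West, South — every zone.
Total opening cost: 3 + 3 + 4 = 10.
No cover costs less than 10.

10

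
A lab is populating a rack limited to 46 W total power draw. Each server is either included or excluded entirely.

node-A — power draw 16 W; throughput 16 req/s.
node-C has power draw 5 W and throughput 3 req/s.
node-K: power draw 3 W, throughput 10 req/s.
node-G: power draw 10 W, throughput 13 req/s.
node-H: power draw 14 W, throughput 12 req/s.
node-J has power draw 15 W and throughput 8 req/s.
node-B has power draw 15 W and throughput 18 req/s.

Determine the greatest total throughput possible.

Take node-A, node-K, node-G, and node-B: power draw 16 + 3 + 10 + 15 = 44 ≤ 46, throughput 16 + 10 + 13 + 18 = 57.
No other feasible combination does better.

57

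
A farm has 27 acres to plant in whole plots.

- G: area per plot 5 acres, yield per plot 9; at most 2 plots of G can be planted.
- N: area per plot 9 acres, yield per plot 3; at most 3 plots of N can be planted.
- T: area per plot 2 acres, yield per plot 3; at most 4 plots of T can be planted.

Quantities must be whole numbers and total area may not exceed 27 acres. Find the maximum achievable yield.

This is a bounded integer knapsack.
2×G, 1×N, and 4×T: area 27 ≤ 27, yield 2·9 + 1·3 + 4·3 = 33.
2×G and 4×T: area 18 ≤ 27, yield 2·9 + 4·3 = 30.
Best is 33.

33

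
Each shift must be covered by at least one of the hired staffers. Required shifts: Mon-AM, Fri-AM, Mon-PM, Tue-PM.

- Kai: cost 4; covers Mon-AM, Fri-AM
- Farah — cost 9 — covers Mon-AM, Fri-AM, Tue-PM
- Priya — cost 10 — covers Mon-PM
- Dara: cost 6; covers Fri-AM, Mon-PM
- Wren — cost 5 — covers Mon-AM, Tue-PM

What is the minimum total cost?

11

The greedy cost-per-new-shift heuristic would pick Kai, Wren, and Dara for 15, but a cheaper cover exists.
Choose Dara and Wren: together they cover Mon-AM, Fri-AM, Mon-PM, Tue-PM — every shift.
Total cost: 6 + 5 = 11.
No cover costs less than 11.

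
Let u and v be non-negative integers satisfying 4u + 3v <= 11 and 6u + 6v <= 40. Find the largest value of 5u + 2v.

Relaxing integrality, the LP optimum is 13.75 at (u,v) = (2.75, 0), which is not an integer point.
(u,v)=(2,1): 4·2+3·1=11≤11, 6·2+6·1=18≤40, objective 12.
(u,v)=(2,0): 4·2+3·0=8≤11, 6·2+6·0=12≤40, objective 10.
No feasible integer point exceeds 12.

12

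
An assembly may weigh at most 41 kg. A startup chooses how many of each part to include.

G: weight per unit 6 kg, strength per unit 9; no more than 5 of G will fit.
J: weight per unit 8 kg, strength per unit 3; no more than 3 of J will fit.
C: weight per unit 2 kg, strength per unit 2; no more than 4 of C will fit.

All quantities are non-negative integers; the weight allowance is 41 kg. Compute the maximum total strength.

G has the best ratio (9/6); taking only G gives at most 5×9 = 45 (stopped by the supply cap of 5).
Mixing does better — 5×G and 4×C: weight 38 ≤ 41, strength 5·9 + 4·2 = 53.

53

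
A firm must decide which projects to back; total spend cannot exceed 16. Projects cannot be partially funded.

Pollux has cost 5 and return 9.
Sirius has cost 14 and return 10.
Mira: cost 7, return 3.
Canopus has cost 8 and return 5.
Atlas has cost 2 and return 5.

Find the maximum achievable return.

This is a 0-1 knapsack instance.
Take Pollux, Canopus, and Atlas: cost 5 + 8 + 2 = 15 ≤ 16, return 9 + 5 + 5 = 19.
No other feasible combination does better.

19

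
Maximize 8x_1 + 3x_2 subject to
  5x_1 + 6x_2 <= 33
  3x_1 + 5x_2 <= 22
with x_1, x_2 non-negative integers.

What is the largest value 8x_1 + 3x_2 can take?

48

(x_1,x_2)=(6,0) is feasible, giving 48.
(x_1,x_2)=(5,1) is feasible, giving 43.
(x_1,x_2)=(5,0) is feasible, giving 40.
The best lattice point is (6,0), giving 48.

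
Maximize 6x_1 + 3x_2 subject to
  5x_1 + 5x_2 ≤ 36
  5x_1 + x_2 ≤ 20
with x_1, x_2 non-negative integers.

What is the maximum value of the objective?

Relaxing integrality, the LP optimum is 31.20 at (x_1,x_2) = (3.2, 4), which is not an integer point.
(x_1,x_2)=(3,4) is feasible, giving 30.
(x_1,x_2)=(3,3) is feasible, giving 27.
(x_1,x_2)=(2,5) is feasible, giving 27.
(x_1,x_2)=(2,4) is feasible, giving 24.
Maximum is 30 at (x_1,x_2)=(3,4).

30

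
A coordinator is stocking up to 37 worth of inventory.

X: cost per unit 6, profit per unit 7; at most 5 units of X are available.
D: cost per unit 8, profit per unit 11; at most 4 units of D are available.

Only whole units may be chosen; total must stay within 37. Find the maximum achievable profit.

47

2×X and 3×D: cost 36 ≤ 37, profit 2·7 + 3·11 = 47.
4×D: cost 32 ≤ 37, profit 4·11 = 44.
Best is 47.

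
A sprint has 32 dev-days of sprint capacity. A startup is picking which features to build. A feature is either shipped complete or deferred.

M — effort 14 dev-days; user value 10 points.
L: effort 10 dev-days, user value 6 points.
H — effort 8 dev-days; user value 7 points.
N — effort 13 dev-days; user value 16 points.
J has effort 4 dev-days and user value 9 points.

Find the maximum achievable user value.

35

This is a 0-1 knapsack instance.
L + N + J: effort 10 + 13 + 4 = 27 ≤ 32, user value 6 + 16 + 9 = 31.
H + N + J: effort 8 + 13 + 4 = 25 ≤ 32, user value 7 + 16 + 9 = 32.
M + N + J: effort 14 + 13 + 4 = 31 ≤ 32, user value 10 + 16 + 9 = 35.
Best is M, N, and J with total user value 35.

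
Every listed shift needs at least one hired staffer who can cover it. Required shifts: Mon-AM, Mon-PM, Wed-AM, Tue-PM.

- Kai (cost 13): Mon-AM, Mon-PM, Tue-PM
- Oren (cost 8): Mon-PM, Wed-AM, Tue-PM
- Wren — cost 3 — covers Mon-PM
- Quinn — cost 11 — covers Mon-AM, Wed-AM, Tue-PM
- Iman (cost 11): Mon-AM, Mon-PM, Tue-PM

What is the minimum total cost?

14

The greedy cost-per-new-shift heuristic would pick Oren and Quinn for 19, but a cheaper cover exists.
Choose Wren and Quinn: together they cover Mon-AM, Mon-PM, Wed-AM, Tue-PM — every shift.
Total cost: 3 + 11 = 14.
No cover costs less than 14.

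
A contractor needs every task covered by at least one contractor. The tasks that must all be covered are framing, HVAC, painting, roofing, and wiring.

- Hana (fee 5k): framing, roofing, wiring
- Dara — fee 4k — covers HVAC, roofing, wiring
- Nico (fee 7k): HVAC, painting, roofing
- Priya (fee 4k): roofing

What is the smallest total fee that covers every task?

12

Choose Hana and Nico: together they cover framing, HVAC, painting, roofing, wiring — every task.
Total fee: 5 + 7 = 12.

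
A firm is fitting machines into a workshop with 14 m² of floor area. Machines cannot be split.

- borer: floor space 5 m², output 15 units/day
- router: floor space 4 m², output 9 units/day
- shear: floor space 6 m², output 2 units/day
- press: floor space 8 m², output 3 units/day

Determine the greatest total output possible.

Take borer and router: floor space 5 + 4 = 9 ≤ 14, output 15 + 9 = 24.
No other feasible combination does better.

24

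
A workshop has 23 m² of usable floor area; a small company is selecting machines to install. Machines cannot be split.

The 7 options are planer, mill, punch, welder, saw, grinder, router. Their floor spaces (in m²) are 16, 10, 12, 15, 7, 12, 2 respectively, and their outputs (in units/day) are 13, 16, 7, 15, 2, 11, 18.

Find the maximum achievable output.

36

This is a 0-1 knapsack instance.
mill + saw + router: floor space 10 + 7 + 2 = 19 ≤ 23, output 16 + 2 + 18 = 36.
welder + router: floor space 15 + 2 = 17 ≤ 23, output 15 + 18 = 33.
mill + router: floor space 10 + 2 = 12 ≤ 23, output 16 + 18 = 34.
Best is mill, saw, and router with total output 36.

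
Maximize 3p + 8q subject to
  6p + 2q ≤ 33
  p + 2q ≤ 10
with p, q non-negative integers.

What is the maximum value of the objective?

(p,q)=(0,5) is feasible, giving 40.
(p,q)=(1,4) is feasible, giving 35.
The best lattice point is (0,5), giving 40.

40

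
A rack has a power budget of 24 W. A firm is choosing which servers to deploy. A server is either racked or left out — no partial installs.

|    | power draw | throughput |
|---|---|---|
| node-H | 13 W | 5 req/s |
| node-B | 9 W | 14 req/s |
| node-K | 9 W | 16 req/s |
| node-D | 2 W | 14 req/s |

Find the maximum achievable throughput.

44

Allowing fractional choices, the relaxed optimum would be about 45.5, but servers are indivisible.
node-B + node-K + node-D: power draw 9 + 9 + 2 = 20 ≤ 24, throughput 14 + 16 + 14 = 44.
node-H + node-B + node-D: power draw 13 + 9 + 2 = 24 ≤ 24, throughput 5 + 14 + 14 = 33.
node-H + node-K + node-D: power draw 13 + 9 + 2 = 24 ≤ 24, throughput 5 + 16 + 14 = 35.
Best is node-B, node-K, and node-D with total throughput 44.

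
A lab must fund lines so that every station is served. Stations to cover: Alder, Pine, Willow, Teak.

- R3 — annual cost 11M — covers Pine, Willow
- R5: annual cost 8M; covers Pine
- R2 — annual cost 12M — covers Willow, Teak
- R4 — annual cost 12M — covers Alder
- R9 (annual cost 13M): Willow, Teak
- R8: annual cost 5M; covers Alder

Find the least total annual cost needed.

25

This is an integer covering problem.
The greedy cost-per-new-station heuristic would pick R8, R3, and R2 for 28, but a cheaper cover exists.
Choose R5, R2, and R8: together they cover Alder, Pine, Willow, Teak — every station.
Total annual cost: 8 + 12 + 5 = 25.
No cover costs less than 25.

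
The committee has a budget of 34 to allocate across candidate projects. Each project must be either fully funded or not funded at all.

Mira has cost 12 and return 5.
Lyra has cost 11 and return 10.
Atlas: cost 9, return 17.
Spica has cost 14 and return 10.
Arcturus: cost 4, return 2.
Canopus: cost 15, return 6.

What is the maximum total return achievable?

Take Lyra, Atlas, and Spica: cost 11 + 9 + 14 = 34 ≤ 34, return 10 + 17 + 10 = 37.
No other feasible combination does better.

37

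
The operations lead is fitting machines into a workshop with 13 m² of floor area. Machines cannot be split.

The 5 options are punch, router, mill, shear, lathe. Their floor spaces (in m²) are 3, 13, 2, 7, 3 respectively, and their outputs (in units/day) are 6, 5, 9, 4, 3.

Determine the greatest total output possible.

Allowing fractional choices, the relaxed optimum would be about 20.9, but machines are indivisible.
punch + mill + lathe: floor space 3 + 2 + 3 = 8 ≤ 13, output 6 + 9 + 3 = 18.
punch + mill + shear: floor space 3 + 2 + 7 = 12 ≤ 13, output 6 + 9 + 4 = 19.
mill + shear + lathe: floor space 2 + 7 + 3 = 12 ≤ 13, output 9 + 4 + 3 = 16.
Best is punch, mill, and shear with total output 19.

19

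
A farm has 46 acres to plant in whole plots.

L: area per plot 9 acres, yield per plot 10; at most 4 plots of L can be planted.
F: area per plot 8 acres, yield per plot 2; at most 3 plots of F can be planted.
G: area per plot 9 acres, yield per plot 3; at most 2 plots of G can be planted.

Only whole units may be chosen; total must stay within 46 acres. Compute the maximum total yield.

43

L has the best ratio (10/9); taking only L gives at most 4×10 = 40 (stopped by the supply cap of 4).
Mixing does better — 4×L and 1×G: area 45 ≤ 46, yield 4·10 + 1·3 = 43.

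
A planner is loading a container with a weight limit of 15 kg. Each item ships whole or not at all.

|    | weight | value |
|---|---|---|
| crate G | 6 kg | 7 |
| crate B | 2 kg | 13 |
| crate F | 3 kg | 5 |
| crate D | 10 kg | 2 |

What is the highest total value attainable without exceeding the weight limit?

Treat it as a binary knapsack problem.
Take crate G, crate B, and crate F: weight 6 + 2 + 3 = 11 ≤ 15, value 7 + 13 + 5 = 25.
No other feasible combination does better.

25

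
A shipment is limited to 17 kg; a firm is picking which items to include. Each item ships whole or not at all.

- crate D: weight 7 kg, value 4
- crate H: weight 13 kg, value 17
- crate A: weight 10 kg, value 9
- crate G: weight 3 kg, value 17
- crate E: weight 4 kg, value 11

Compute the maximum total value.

37

crate A + crate G + crate E: weight 10 + 3 + 4 = 17 ≤ 17, value 9 + 17 + 11 = 37.
crate H + crate G: weight 13 + 3 = 16 ≤ 17, value 17 + 17 = 34.
crate D + crate G + crate E: weight 7 + 3 + 4 = 14 ≤ 17, value 4 + 17 + 11 = 32.
Best is crate A, crate G, and crate E with total value 37.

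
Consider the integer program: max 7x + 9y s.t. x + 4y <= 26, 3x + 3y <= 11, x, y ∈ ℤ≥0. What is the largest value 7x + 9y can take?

Relaxing integrality, the LP optimum is 33.00 at (x,y) = (0, 3.67), which is not an integer point.
(x,y)=(0,3): 1·0+4·3=12≤26, 3·0+3·3=9≤11, objective 27.
(x,y)=(1,2): 1·1+4·2=9≤26, 3·1+3·2=9≤11, objective 25.
(x,y)=(0,2): 1·0+4·2=8≤26, 3·0+3·2=6≤11, objective 18.
No feasible integer point exceeds 27.

27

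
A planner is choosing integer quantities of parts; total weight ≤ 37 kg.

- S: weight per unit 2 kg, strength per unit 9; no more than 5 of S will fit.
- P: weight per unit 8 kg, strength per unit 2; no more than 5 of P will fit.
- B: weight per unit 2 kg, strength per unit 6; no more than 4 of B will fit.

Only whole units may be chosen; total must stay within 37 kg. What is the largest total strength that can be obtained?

5×S, 1×P, and 4×B: weight 26 ≤ 37, strength 5·9 + 1·2 + 4·6 = 71.
5×S, 2×P, and 4×B: weight 34 ≤ 37, strength 5·9 + 2·2 + 4·6 = 73.
Best is 73.

73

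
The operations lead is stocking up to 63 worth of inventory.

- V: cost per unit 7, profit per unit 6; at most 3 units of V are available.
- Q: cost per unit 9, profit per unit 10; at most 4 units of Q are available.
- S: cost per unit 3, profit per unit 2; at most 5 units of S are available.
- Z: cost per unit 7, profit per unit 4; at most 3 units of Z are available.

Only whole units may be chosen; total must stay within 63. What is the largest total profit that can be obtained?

62

Q has the best ratio (10/9); taking only Q gives at most 4×10 = 40 (stopped by the supply cap of 4).
Mixing does better — 3×V, 4×Q, and 2×S: cost 63 ≤ 63, profit 3·6 + 4·10 + 2·2 = 62.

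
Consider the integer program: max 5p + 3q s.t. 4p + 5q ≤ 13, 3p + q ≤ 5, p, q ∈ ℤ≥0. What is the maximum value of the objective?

8

(p,q)=(1,1): 4·1+5·1=9≤13, 3·1+1·1=4≤5, objective 8.
(p,q)=(0,2): 4·0+5·2=10≤13, 3·0+1·2=2≤5, objective 6.
The best lattice point is (1,1), giving 8.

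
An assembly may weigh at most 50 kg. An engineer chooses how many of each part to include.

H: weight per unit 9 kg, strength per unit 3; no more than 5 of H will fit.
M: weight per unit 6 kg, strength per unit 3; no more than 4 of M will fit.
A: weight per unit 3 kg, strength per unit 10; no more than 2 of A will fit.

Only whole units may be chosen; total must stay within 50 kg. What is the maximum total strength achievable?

This is a bounded integer knapsack.
1×H, 4×M, and 2×A: weight 39 ≤ 50, strength 1·3 + 4·3 + 2·10 = 35.
2×H, 4×M, and 2×A: weight 48 ≤ 50, strength 2·3 + 4·3 + 2·10 = 38.
Best is 38.

38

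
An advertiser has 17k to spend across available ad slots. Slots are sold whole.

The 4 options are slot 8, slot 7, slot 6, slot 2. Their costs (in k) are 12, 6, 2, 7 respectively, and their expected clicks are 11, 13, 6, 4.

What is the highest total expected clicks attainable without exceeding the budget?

slot 7 + slot 6 + slot 2: cost 6 + 2 + 7 = 15 ≤ 17, expected clicks 13 + 6 + 4 = 23.
slot 7 + slot 6: cost 6 + 2 = 8 ≤ 17, expected clicks 13 + 6 = 19.
slot 7 + slot 2: cost 6 + 7 = 13 ≤ 17, expected clicks 13 + 4 = 17.
Best is slot 7, slot 6, and slot 2 with total expected clicks 23.

23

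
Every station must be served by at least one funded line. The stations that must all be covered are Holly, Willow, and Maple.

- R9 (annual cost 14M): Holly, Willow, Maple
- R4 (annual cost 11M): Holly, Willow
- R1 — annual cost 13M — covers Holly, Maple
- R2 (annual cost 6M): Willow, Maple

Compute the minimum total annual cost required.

14

This is an integer covering problem.
The greedy cost-per-new-station heuristic would pick R2 and R4 for 17, but a cheaper cover exists.
R9 alone covers Holly, Willow, Maple — every station.
Total annual cost: 14.
No cover costs less than 14.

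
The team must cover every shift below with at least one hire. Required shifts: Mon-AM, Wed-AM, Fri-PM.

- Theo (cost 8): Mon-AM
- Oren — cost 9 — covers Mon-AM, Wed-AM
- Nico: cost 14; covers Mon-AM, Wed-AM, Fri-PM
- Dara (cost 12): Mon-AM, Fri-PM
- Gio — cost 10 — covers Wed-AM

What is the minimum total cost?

The greedy cost-per-new-shift heuristic would pick Oren and Dara for 21, but a cheaper cover exists.
Nico alone covers Mon-AM, Wed-AM, Fri-PM — every shift.
Total cost: 14.
No cover costs less than 14.

14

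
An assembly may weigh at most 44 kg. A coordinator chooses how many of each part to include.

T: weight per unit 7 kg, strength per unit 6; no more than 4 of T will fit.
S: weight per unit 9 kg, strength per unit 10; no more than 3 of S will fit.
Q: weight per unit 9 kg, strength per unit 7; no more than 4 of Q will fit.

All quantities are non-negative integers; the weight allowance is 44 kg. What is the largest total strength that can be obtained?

This is a bounded integer knapsack.
S has the best ratio (10/9); taking only S gives at most 3×10 = 30 (stopped by the supply cap of 3).
Mixing does better — 1×T, 3×S, and 1×Q: weight 43 ≤ 44, strength 1·6 + 3·10 + 1·7 = 43.

43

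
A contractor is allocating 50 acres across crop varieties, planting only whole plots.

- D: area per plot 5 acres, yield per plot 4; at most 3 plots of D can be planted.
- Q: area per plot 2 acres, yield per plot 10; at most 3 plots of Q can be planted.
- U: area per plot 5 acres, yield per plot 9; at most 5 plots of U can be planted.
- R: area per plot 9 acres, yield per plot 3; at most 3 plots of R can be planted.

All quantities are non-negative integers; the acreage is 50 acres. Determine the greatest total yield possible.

87

2×D, 3×Q, 5×U, and 1×R: area 50 ≤ 50, yield 2·4 + 3·10 + 5·9 + 1·3 = 86.
3×D, 3×Q, and 5×U: area 46 ≤ 50, yield 3·4 + 3·10 + 5·9 = 87.
Best is 87.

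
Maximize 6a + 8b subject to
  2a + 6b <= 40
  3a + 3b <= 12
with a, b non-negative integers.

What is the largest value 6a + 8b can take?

(a,b)=(0,4) is feasible, giving 32.
(a,b)=(1,3) is feasible, giving 30.
(a,b)=(0,3) is feasible, giving 24.
No feasible integer point exceeds 32.

32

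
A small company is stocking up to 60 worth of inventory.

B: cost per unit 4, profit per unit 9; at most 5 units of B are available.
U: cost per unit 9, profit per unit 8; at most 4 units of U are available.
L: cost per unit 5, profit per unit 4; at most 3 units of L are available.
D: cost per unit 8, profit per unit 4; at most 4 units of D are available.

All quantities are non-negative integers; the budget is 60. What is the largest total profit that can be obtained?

B has the best ratio (9/4); taking only B gives at most 5×9 = 45 (stopped by the supply cap of 5).
Mixing does better — 5×B, 3×U, 1×L, and 1×D: cost 60 ≤ 60, profit 5·9 + 3·8 + 1·4 + 1·4 = 77.

77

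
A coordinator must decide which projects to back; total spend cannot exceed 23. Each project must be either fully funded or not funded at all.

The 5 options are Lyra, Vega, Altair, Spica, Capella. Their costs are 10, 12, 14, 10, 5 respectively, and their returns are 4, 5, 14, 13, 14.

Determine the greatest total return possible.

This is a 0-1 knapsack instance.
Allowing fractional choices, the relaxed optimum would be about 35.0, but projects are indivisible.
Spica + Capella: cost 10 + 5 = 15 ≤ 23, return 13 + 14 = 27.
Altair + Capella: cost 14 + 5 = 19 ≤ 23, return 14 + 14 = 28.
Best is Altair and Capella with total return 28.

28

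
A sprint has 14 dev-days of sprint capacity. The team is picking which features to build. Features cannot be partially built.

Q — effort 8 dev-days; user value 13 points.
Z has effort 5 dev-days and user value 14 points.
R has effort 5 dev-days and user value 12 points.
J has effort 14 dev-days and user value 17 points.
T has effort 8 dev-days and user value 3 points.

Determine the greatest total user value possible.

Treat it as a binary knapsack problem.
Allowing fractional choices, the relaxed optimum would be about 32.5, but features are indivisible.
Z + R: effort 5 + 5 = 10 ≤ 14, user value 14 + 12 = 26.
Q + Z: effort 8 + 5 = 13 ≤ 14, user value 13 + 14 = 27.
Best is Q and Z with total user value 27.

27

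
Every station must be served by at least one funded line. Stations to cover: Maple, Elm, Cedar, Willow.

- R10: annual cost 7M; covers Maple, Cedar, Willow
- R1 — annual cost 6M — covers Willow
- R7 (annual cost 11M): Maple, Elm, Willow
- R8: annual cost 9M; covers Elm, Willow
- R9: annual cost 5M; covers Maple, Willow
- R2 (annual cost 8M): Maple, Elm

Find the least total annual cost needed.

This is an integer covering problem.
Choose R10 and R2: together they cover Maple, Elm, Cedar, Willow — every station.
Total annual cost: 7 + 8 = 15.
No cover costs less than 15.

15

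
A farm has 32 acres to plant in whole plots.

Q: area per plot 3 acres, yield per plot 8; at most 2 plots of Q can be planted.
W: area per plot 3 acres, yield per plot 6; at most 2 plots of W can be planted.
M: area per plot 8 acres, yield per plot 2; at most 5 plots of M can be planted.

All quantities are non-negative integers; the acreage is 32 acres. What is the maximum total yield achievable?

Take 2×Q, 2×W, and 2×M: area 28 ≤ 32, yield 2·8 + 2·6 + 2·2 = 32.
Q has the best ratio (8/3) and is taken to its limit of 2; remaining capacity is filled optimally with the others.

32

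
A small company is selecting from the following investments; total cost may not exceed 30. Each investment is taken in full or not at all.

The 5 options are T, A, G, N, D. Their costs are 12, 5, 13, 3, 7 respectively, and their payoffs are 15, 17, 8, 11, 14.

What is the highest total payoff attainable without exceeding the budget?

Take T, A, N, and D: cost 12 + 5 + 3 + 7 = 27 ≤ 30, payoff 15 + 17 + 11 + 14 = 57.
No other feasible combination does better.

57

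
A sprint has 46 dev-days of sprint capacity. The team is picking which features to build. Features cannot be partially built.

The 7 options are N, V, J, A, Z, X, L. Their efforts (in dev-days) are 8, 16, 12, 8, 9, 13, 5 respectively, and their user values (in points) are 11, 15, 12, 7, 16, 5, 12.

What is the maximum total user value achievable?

61

Treat it as a binary knapsack problem.
Take N, V, A, Z, and L: effort 8 + 16 + 8 + 9 + 5 = 46 ≤ 46, user value 11 + 15 + 7 + 16 + 12 = 61.
No other feasible combination does better.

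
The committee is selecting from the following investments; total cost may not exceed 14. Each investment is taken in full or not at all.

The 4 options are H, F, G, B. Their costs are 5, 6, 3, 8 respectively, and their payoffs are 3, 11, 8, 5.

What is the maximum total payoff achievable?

This is an integer program with binary decision variables.
Take H, F, and G: cost 5 + 6 + 3 = 14 ≤ 14, payoff 3 + 11 + 8 = 22.
No other feasible combination does better.

22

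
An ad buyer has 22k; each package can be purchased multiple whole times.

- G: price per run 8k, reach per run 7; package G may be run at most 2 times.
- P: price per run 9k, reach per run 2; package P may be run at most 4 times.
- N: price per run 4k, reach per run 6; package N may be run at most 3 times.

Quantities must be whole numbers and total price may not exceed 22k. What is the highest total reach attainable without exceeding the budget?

Take 1×G and 3×N: price 20 ≤ 22, reach 1·7 + 3·6 = 25.
N has the best ratio (6/4) and is taken to its limit of 3; remaining capacity is filled optimally with the others.

25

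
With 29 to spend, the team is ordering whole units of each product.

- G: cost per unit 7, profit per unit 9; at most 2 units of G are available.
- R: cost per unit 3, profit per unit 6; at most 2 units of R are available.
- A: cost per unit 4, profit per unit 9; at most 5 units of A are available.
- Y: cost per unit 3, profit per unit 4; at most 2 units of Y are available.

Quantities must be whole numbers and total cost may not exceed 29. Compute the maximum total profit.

61

Take 2×R, 5×A, and 1×Y: cost 29 ≤ 29, profit 2·6 + 5·9 + 1·4 = 61.
A has the best ratio (9/4) and is taken to its limit of 5; remaining capacity is filled optimally with the others.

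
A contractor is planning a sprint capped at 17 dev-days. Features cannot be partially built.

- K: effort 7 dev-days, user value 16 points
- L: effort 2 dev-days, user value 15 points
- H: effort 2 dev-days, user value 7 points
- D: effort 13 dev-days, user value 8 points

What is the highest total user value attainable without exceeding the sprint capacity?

This is a 0-1 knapsack instance.
Take K, L, and H: effort 7 + 2 + 2 = 11 ≤ 17, user value 16 + 15 + 7 = 38.
No other feasible combination does better.

38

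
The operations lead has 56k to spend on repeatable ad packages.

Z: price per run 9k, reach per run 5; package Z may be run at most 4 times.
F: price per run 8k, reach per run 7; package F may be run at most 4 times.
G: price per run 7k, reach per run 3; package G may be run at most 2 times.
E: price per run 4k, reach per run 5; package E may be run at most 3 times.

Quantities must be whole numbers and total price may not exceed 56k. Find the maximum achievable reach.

48

4×F, 1×G, and 3×E: price 51 ≤ 56, reach 4·7 + 1·3 + 3·5 = 46.
1×Z, 4×F, and 3×E: price 53 ≤ 56, reach 1·5 + 4·7 + 3·5 = 48.
Best is 48.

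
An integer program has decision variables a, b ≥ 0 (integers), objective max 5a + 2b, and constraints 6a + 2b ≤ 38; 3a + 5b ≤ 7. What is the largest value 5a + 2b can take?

(a,b)=(2,0): 6·2+2·0=12≤38, 3·2+5·0=6≤7, objective 10.
(a,b)=(1,0): 6·1+2·0=6≤38, 3·1+5·0=3≤7, objective 5.
Maximum is 10 at (a,b)=(2,0).

10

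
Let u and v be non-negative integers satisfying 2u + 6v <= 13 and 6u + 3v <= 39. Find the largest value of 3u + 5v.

The continuous relaxation peaks at (6.5, 0) with value 19.50; rounding to a feasible lattice point costs some objective.
(u,v)=(6,0): 2·6+6·0=12≤13, 6·6+3·0=36≤39, objective 18.
(u,v)=(5,0): 2·5+6·0=10≤13, 6·5+3·0=30≤39, objective 15.
No feasible integer point exceeds 18.

18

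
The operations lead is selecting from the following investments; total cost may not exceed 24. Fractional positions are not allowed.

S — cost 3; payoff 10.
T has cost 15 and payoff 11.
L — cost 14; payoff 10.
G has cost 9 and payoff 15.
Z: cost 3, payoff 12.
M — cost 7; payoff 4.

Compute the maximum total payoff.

41

S + G + Z + M: cost 3 + 9 + 3 + 7 = 22 ≤ 24, payoff 10 + 15 + 12 + 4 = 41.
S + G + Z: cost 3 + 9 + 3 = 15 ≤ 24, payoff 10 + 15 + 12 = 37.
S + T + Z: cost 3 + 15 + 3 = 21 ≤ 24, payoff 10 + 11 + 12 = 33.
Best is S, G, Z, and M with total payoff 41.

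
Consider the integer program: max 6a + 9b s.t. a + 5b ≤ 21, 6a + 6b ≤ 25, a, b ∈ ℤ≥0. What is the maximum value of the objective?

36

(a,b)=(0,4) is feasible, giving 36.
(a,b)=(1,3) is feasible, giving 33.
(a,b)=(0,3) is feasible, giving 27.
Maximum is 36 at (a,b)=(0,4).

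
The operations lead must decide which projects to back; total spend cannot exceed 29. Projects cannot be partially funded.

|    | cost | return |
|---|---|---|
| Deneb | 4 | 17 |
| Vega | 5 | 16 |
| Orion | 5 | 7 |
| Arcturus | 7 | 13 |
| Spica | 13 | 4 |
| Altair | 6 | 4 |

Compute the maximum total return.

57

Take Deneb, Vega, Orion, Arcturus, and Altair: cost 4 + 5 + 5 + 7 + 6 = 27 ≤ 29, return 17 + 16 + 7 + 13 + 4 = 57.
No other feasible combination does better.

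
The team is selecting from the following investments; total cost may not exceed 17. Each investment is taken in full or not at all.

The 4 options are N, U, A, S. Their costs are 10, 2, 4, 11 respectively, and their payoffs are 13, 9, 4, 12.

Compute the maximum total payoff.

Allowing fractional choices, the relaxed optimum would be about 27.5, but investments are indivisible.
N + U + A: cost 10 + 2 + 4 = 16 ≤ 17, payoff 13 + 9 + 4 = 26.
U + A + S: cost 2 + 4 + 11 = 17 ≤ 17, payoff 9 + 4 + 12 = 25.
Best is N, U, and A with total payoff 26.

26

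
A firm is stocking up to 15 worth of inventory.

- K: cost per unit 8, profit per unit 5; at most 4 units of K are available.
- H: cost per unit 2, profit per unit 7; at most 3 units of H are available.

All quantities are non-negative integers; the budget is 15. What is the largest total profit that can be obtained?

This is a bounded integer knapsack.
Take 1×K and 3×H: cost 14 ≤ 15, profit 1·5 + 3·7 = 26.
H has the best ratio (7/2) and is taken to its limit of 3; remaining capacity is filled optimally with the others.

26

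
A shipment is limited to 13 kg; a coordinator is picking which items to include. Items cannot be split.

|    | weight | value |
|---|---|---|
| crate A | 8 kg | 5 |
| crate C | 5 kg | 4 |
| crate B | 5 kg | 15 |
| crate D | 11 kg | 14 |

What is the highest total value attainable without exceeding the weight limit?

Allowing fractional choices, the relaxed optimum would be about 25.2, but items are indivisible.
crate C + crate B: weight 5 + 5 = 10 ≤ 13, value 4 + 15 = 19.
crate A + crate B: weight 8 + 5 = 13 ≤ 13, value 5 + 15 = 20.
crate B: weight 5 ≤ 13, value 15.
Best is crate A and crate B with total value 20.

20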